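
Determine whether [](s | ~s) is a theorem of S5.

Yes, valid

Tableau for the negation ~[](s | ~s):
1. ~[](s | ~s), u
2. ~(s | ~s), v
3. ~s, v
4. s, v
Accessibility: uRu, uRv, vRu, vRv
Branch closes: s and ~s both at v.
Every branch of the negation's tableau closes; the branch above is one of them.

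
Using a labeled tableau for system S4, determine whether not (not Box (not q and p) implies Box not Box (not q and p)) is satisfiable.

1. not (not Box (not q and p) implies Box not Box (not q and p)), 0
2. not Box (not q and p), 0
3. not Box not Box (not q and p), 0
4. not (not q and p), 1
5. not p, 1
6. Box (not q and p), 2
7. not q and p, 2
8. not q, 2
9. p, 2
Accessibility: 0R0, 0R1, 0R2, 1R1, 2R2

Yes, satisfiable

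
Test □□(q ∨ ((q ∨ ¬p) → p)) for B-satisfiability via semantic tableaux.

1. □□(q ∨ ((q ∨ ¬p) → p)), u
2. □(q ∨ ((q ∨ ¬p) → p)), u
3. q ∨ ((q ∨ ¬p) → p), u
4. (q ∨ ¬p) → p, u
5. p, u
Accessibility: uRu

Yes, satisfiable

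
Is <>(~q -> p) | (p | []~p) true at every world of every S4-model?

Tableau for the negation ~(<>(~q -> p) | (p | []~p)):
1. ~(<>(~q -> p) | (p | []~p)), 0
2. ~<>(~q -> p), 0
3. ~(p | []~p), 0
4. ~p, 0
5. ~[]~p, 0
6. ~(~q -> p), 0
7. ~q, 0
8. p, 1
9. ~(~q -> p), 1
10. ~q, 1
11. ~p, 1
Accessibility: 0R0, 0R1, 1R1
Branch closes: p and ~p both at 1.
All branches of the negation close; one closing branch shown above.

Yes, valid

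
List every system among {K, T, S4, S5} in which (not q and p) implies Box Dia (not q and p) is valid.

S5

S5-tableau for the negation not ((not q and p) implies Box Dia (not q and p)):
1. not ((not q and p) implies Box Dia (not q and p)), u
2. not q and p, u   [neg-implies-rule on 1]
3. not Box Dia (not q and p), u   [neg-implies-rule on 1]
4. not q, u   [and-rule on 2]
5. p, u   [and-rule on 2]
6. not Dia (not q and p), v   [neg-Box-rule on 3: fresh world v, uRv]
7. not (not q and p), u   [neg-Dia-rule on 6 via vRu]
8. not (not q and p), v   [neg-Dia-rule on 6 via vRv]
9. not p, u   [neg-and-rule on 7 (branches; this branch)]
Accessibility: uRu, uRv, vRu, vRv
Branch closes: p and not p both at u.
Every branch closes (one shown): valid in S5.
S4-tableau for the negation not ((not q and p) implies Box Dia (not q and p)):
1. not ((not q and p) implies Box Dia (not q and p)), u
2. not q and p, u   [neg-implies-rule on 1]
3. not Box Dia (not q and p), u   [neg-implies-rule on 1]
4. not q, u   [and-rule on 2]
5. p, u   [and-rule on 2]
6. not Dia (not q and p), v   [neg-Box-rule on 3: fresh world v, uRv]
7. not (not q and p), v   [neg-Dia-rule on 6 via vRv]
8. not p, v   [neg-and-rule on 7 (branches; this branch)]
Accessibility: uRu, uRv, vRv
Complete open branch: countermodel on an S4-frame, so not valid in S4, nor in K, T (the same frame is also a K-frame and a T-frame).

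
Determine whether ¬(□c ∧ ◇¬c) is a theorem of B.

Tableau for the negation □c ∧ ◇¬c:
1. □c ∧ ◇¬c, w0
2. □c, w0
3. ◇¬c, w0
4. c, w0
5. ¬c, w1
6. c, w1
Accessibility: w0Rw0, w0Rw1, w1Rw0, w1Rw1
Branch closes: c and ¬c both at w1.
All branches of the negation close; one closing branch shown above.

Yes, valid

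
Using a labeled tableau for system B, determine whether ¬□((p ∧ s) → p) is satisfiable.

1. ¬□((p ∧ s) → p), 0
2. ¬((p ∧ s) → p), 1
3. p ∧ s, 1
4. ¬p, 1
5. p, 1
6. s, 1
Accessibility: 0R0, 0R1, 1R0, 1R1
Branch closes: p and ¬p both at 1.
(One branch shown.) All branches close.

No, unsatisfiable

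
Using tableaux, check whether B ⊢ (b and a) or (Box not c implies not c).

Valid in B

Tableau for the negation not ((b and a) or (Box not c implies not c)):
1. not ((b and a) or (Box not c implies not c)), u
2. not (b and a), u   [neg-or-rule on 1]
3. not (Box not c implies not c), u   [neg-or-rule on 1]
4. Box not c, u   [neg-implies-rule on 3]
5. c, u   [neg-implies-rule on 3]
6. not c, u   [Box-rule on 4 via uRu]
Accessibility: uRu
Branch closes: c and not c both at u.
Every branch of the negation's tableau closes; the branch above is one of them.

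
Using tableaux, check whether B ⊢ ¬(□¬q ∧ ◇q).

Tableau for the negation □¬q ∧ ◇q:
1. □¬q ∧ ◇q, 0
2. □¬q, 0
3. ◇q, 0
4. ¬q, 0
5. q, 1
6. ¬q, 1
Accessibility: 0R0, 0R1, 1R0, 1R1
Branch closes: q and ¬q both at 1.
Every branch of the negation's tableau closes; the branch above is one of them.

Valid in B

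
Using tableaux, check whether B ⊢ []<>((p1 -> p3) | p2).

Not valid

Tableau for the negation ~[]<>((p1 -> p3) | p2):
1. ~[]<>((p1 -> p3) | p2), 0
2. ~<>((p1 -> p3) | p2), 1
3. ~((p1 -> p3) | p2), 0
4. ~(p1 -> p3), 0
5. ~p2, 0
6. p1, 0
7. ~p3, 0
8. ~((p1 -> p3) | p2), 1
9. ~(p1 -> p3), 1
10. ~p2, 1
11. p1, 1
12. ~p3, 1
Accessibility: 0R0, 0R1, 1R0, 1R1
The negation has an open branch (countermodel exists).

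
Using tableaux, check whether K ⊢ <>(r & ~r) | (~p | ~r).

Tableau for the negation ~(<>(r & ~r) | (~p | ~r)):
1. ~(<>(r & ~r) | (~p | ~r)), w0
2. ~<>(r & ~r), w0
3. ~(~p | ~r), w0
4. p, w0
5. r, w0
The negation has an open branch (countermodel exists).

Invalid (countermodel exists)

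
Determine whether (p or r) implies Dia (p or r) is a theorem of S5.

Tableau for the negation not ((p or r) implies Dia (p or r)):
1. not ((p or r) implies Dia (p or r)), u
2. p or r, u
3. not Dia (p or r), u
4. not (p or r), u
5. not p, u
6. not r, u
7. r, u
Accessibility: uRu
Branch closes: r and not r both at u.
Every branch of the negation's tableau closes; the branch above is one of them.

Valid in S5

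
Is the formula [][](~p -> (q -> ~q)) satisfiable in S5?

Yes, satisfiable

1. [][](~p -> (q -> ~q)), w0
2. [](~p -> (q -> ~q)), w0
3. ~p -> (q -> ~q), w0
4. q -> ~q, w0
5. ~q, w0
Accessibility: w0Rw0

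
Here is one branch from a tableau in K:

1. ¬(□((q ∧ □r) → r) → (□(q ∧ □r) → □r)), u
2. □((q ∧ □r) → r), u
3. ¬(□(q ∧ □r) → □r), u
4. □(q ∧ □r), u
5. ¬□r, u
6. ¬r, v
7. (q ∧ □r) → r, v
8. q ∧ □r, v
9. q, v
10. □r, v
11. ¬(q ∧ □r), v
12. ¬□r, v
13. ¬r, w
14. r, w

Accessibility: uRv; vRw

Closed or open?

Closed

Both r and ¬r appear at w.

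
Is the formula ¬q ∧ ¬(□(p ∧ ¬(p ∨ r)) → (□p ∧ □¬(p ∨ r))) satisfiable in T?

Unsatisfiable (every branch closes)

1. ¬q ∧ ¬(□(p ∧ ¬(p ∨ r)) → (□p ∧ □¬(p ∨ r))), u
2. ¬q, u
3. ¬(□(p ∧ ¬(p ∨ r)) → (□p ∧ □¬(p ∨ r))), u
4. □(p ∧ ¬(p ∨ r)), u
5. ¬(□p ∧ □¬(p ∨ r)), u
6. p ∧ ¬(p ∨ r), u
7. p, u
8. ¬(p ∨ r), u
9. ¬p, u
10. ¬r, u
Accessibility: uRu
Branch closes: p and ¬p both at u.
Every branch closes; the branch above is one of them.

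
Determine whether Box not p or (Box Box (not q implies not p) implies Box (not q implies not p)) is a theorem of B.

Tableau for the negation not (Box not p or (Box Box (not q implies not p) implies Box (not q implies not p))):
1. not (Box not p or (Box Box (not q implies not p) implies Box (not q implies not p))), 0
2. not Box not p, 0
3. not (Box Box (not q implies not p) implies Box (not q implies not p)), 0
4. Box Box (not q implies not p), 0
5. not Box (not q implies not p), 0
6. Box (not q implies not p), 0
7. not q implies not p, 0
8. not p, 0
9. p, 1
10. Box (not q implies not p), 1
11. not q implies not p, 1
12. q, 1
13. not (not q implies not p), 2
14. not q, 2
15. p, 2
16. Box (not q implies not p), 2
17. not q implies not p, 2
18. not p, 2
Accessibility: 0R0, 0R1, 0R2, 1R0, 1R1, 2R0, 2R2
Branch closes: p and not p both at 2.
All branches of the negation close; one closing branch shown above.

Yes, valid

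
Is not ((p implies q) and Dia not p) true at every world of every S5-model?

Not valid

Tableau for the negation (p implies q) and Dia not p:
1. (p implies q) and Dia not p, u
2. p implies q, u
3. Dia not p, u
4. q, u
5. not p, v
Accessibility: uRu, uRv, vRu, vRv
The negation has an open branch (countermodel exists).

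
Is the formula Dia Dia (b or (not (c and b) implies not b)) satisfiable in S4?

1. Dia Dia (b or (not (c and b) implies not b)), w0
2. Dia (b or (not (c and b) implies not b)), w1   [Dia-rule on 1: fresh world w1, w0Rw1]
3. b or (not (c and b) implies not b), w2   [Dia-rule on 2: fresh world w2, w1Rw2]
4. not (c and b) implies not b, w2   [or-rule on 3 (branches; this branch)]
5. not b, w2   [implies-rule on 4 (branches; this branch)]
Accessibility: w0Rw0, w0Rw1, w0Rw2, w1Rw1, w1Rw2, w2Rw2

Satisfiable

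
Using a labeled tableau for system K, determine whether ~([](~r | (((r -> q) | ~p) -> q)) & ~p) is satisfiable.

1. ~([](~r | (((r -> q) | ~p) -> q)) & ~p), u
2. p, u   [~&-rule on 1 (branches; this branch)]

Satisfiable (open branch found)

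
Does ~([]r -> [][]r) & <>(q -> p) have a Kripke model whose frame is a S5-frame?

Unsatisfiable (every branch closes)

1. ~([]r -> [][]r) & <>(q -> p), 0
2. ~([]r -> [][]r), 0
3. <>(q -> p), 0
4. []r, 0
5. ~[][]r, 0
6. r, 0
7. q -> p, 1
8. r, 1
9. p, 1
10. ~[]r, 2
11. r, 2
12. ~r, 3
13. r, 3
Accessibility: 0R0, 0R1, 0R2, 0R3, 1R0, 1R1, 1R2, 1R3, 2R0, 2R1, 2R2, 2R3, 3R0, 3R1, 3R2, 3R3
Branch closes: r and ~r both at 3.
(One branch shown.) All branches close.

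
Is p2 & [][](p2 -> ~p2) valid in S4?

Not valid

Tableau for the negation ~(p2 & [][](p2 -> ~p2)):
1. ~(p2 & [][](p2 -> ~p2)), u
2. ~[][](p2 -> ~p2), u
3. ~[](p2 -> ~p2), v
4. ~(p2 -> ~p2), w
5. p2, w
Accessibility: uRu, uRv, uRw, vRv, vRw, wRw
The negation has an open branch (countermodel exists).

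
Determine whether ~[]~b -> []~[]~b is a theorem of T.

Tableau for the negation ~(~[]~b -> []~[]~b):
1. ~(~[]~b -> []~[]~b), 0
2. ~[]~b, 0
3. ~[]~[]~b, 0
4. b, 1
5. []~b, 2
6. ~b, 2
Accessibility: 0R0, 0R1, 0R2, 1R1, 2R2
The negation has an open branch (countermodel exists).

No, not valid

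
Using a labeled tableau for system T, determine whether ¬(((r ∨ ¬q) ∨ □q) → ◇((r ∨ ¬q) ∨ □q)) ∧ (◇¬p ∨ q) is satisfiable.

1. ¬(((r ∨ ¬q) ∨ □q) → ◇((r ∨ ¬q) ∨ □q)) ∧ (◇¬p ∨ q), 0
2. ¬(((r ∨ ¬q) ∨ □q) → ◇((r ∨ ¬q) ∨ □q)), 0
3. ◇¬p ∨ q, 0
4. (r ∨ ¬q) ∨ □q, 0
5. ¬◇((r ∨ ¬q) ∨ □q), 0
6. ¬((r ∨ ¬q) ∨ □q), 0
7. ¬(r ∨ ¬q), 0
8. ¬□q, 0
9. ¬r, 0
10. q, 0
11. □q, 0
12. ¬q, 1
13. ¬((r ∨ ¬q) ∨ □q), 1
14. ¬(r ∨ ¬q), 1
15. ¬□q, 1
16. ¬r, 1
17. q, 1
Accessibility: 0R0, 0R1, 1R1
Branch closes: q and ¬q both at 1.
(One branch shown.) All branches close.

Unsatisfiable (every branch closes)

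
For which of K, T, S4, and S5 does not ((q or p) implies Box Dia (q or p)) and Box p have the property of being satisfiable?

K

K-tableau for the formula:
1. not ((q or p) implies Box Dia (q or p)) and Box p, u
2. not ((q or p) implies Box Dia (q or p)), u
3. Box p, u
4. q or p, u
5. not Box Dia (q or p), u
6. p, u
7. not Dia (q or p), v
8. p, v
Accessibility: uRv
Complete open branch: satisfiable in K.
T-tableau for the formula:
1. not ((q or p) implies Box Dia (q or p)) and Box p, u
2. not ((q or p) implies Box Dia (q or p)), u
3. Box p, u
4. q or p, u
5. not Box Dia (q or p), u
6. p, u
7. not Dia (q or p), v
8. p, v
9. not (q or p), v
10. not q, v
11. not p, v
Accessibility: uRu, uRv, vRv
Branch closes: p and not p both at v.
Every branch closes (one shown): unsatisfiable in T, hence also in S4, S5 (every S4/S5-frame is a T-frame).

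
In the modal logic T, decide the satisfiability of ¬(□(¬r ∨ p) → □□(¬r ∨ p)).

Yes, satisfiable

1. ¬(□(¬r ∨ p) → □□(¬r ∨ p)), u
2. □(¬r ∨ p), u   [¬→-rule on 1]
3. ¬□□(¬r ∨ p), u   [¬→-rule on 1]
4. ¬r ∨ p, u   [□-rule on 2 via uRu]
5. p, u   [∨-rule on 4 (branches; this branch)]
6. ¬□(¬r ∨ p), v   [¬□-rule on 3: fresh world v, uRv]
7. ¬r ∨ p, v   [□-rule on 2 via uRv]
8. p, v   [∨-rule on 7 (branches; this branch)]
9. ¬(¬r ∨ p), w   [¬□-rule on 6: fresh world w, vRw]
10. r, w   [¬∨-rule on 9]
11. ¬p, w   [¬∨-rule on 9]
Accessibility: uRu, uRv, vRv, vRw, wRw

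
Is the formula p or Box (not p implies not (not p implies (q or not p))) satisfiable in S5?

1. p or Box (not p implies not (not p implies (q or not p))), 0
2. Box (not p implies not (not p implies (q or not p))), 0
3. not p implies not (not p implies (q or not p)), 0
4. p, 0
Accessibility: 0R0

Yes, satisfiable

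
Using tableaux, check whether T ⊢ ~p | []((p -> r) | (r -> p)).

Yes, valid

Tableau for the negation ~(~p | []((p -> r) | (r -> p))):
1. ~(~p | []((p -> r) | (r -> p))), u
2. p, u
3. ~[]((p -> r) | (r -> p)), u
4. ~((p -> r) | (r -> p)), v
5. ~(p -> r), v
6. ~(r -> p), v
7. p, v
8. ~r, v
9. r, v
10. ~p, v
Accessibility: uRu, uRv, vRv
Branch closes: r and ~r both at v.
All branches of the negation close; one closing branch shown above.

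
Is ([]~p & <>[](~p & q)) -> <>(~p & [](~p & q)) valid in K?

Tableau for the negation ~(([]~p & <>[](~p & q)) -> <>(~p & [](~p & q))):
1. ~(([]~p & <>[](~p & q)) -> <>(~p & [](~p & q))), w0
2. []~p & <>[](~p & q), w0
3. ~<>(~p & [](~p & q)), w0
4. []~p, w0
5. <>[](~p & q), w0
6. [](~p & q), w1
7. ~(~p & [](~p & q)), w1
8. ~p, w1
9. ~[](~p & q), w1
10. ~(~p & q), w2
11. ~p & q, w2
12. ~p, w2
13. q, w2
14. ~q, w2
Accessibility: w0Rw1, w1Rw2
Branch closes: q and ~q both at w2.
All branches of the negation close; one closing branch shown above.

Valid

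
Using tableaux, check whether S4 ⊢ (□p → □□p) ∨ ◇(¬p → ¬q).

Tableau for the negation ¬((□p → □□p) ∨ ◇(¬p → ¬q)):
1. ¬((□p → □□p) ∨ ◇(¬p → ¬q)), w0
2. ¬(□p → □□p), w0   [¬∨-rule on 1]
3. ¬◇(¬p → ¬q), w0   [¬∨-rule on 1]
4. □p, w0   [¬→-rule on 2]
5. ¬□□p, w0   [¬→-rule on 2]
6. ¬(¬p → ¬q), w0   [¬◇-rule on 3 via w0Rw0]
7. ¬p, w0   [¬→-rule on 6]
8. q, w0   [¬→-rule on 6]
9. p, w0   [□-rule on 4 via w0Rw0]
Accessibility: w0Rw0
Branch closes: p and ¬p both at w0.
All branches of the negation close; one closing branch shown above.

Valid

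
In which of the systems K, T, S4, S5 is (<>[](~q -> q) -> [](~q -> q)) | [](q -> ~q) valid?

S5

S4-tableau for the negation ~((<>[](~q -> q) -> [](~q -> q)) | [](q -> ~q)):
1. ~((<>[](~q -> q) -> [](~q -> q)) | [](q -> ~q)), u
2. ~(<>[](~q -> q) -> [](~q -> q)), u
3. ~[](q -> ~q), u
4. <>[](~q -> q), u
5. ~[](~q -> q), u
6. ~(q -> ~q), v
7. q, v
8. [](~q -> q), w
9. ~q -> q, w
10. q, w
11. ~(~q -> q), x
12. ~q, x
Accessibility: uRu, uRv, uRw, uRx, vRv, wRw, xRx
Complete open branch: countermodel on an S4-frame, so not valid in S4, nor in K, T (the same frame is also a K-frame and a T-frame).
S5-tableau for the negation ~((<>[](~q -> q) -> [](~q -> q)) | [](q -> ~q)):
1. ~((<>[](~q -> q) -> [](~q -> q)) | [](q -> ~q)), u
2. ~(<>[](~q -> q) -> [](~q -> q)), u
3. ~[](q -> ~q), u
4. <>[](~q -> q), u
5. ~[](~q -> q), u
6. ~(q -> ~q), v
7. q, v
8. [](~q -> q), w
9. ~q -> q, u
10. ~q -> q, v
11. ~q -> q, w
12. q, u
13. q, w
14. ~(~q -> q), x
15. ~q, x
16. ~q -> q, x
17. q, x
Accessibility: uRu, uRv, uRw, uRx, vRu, vRv, vRw, vRx, wRu, wRv, wRw, wRx, xRu, xRv, xRw, xRx
Branch closes: q and ~q both at x.
Every branch closes (one shown): valid in S5.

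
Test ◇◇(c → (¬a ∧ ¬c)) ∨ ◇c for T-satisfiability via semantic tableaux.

1. ◇◇(c → (¬a ∧ ¬c)) ∨ ◇c, w0
2. ◇c, w0
3. c, w1
Accessibility: w0Rw0, w0Rw1, w1Rw1

Satisfiable (open branch found)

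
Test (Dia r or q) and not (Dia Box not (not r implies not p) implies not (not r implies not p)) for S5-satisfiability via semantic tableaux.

No, unsatisfiable

1. (Dia r or q) and not (Dia Box not (not r implies not p) implies not (not r implies not p)), w0
2. Dia r or q, w0
3. not (Dia Box not (not r implies not p) implies not (not r implies not p)), w0
4. Dia Box not (not r implies not p), w0
5. not r implies not p, w0
6. q, w0
7. not p, w0
8. Box not (not r implies not p), w1
9. not (not r implies not p), w0
10. not r, w0
11. p, w0
Accessibility: w0Rw0, w0Rw1, w1Rw0, w1Rw1
Branch closes: p and not p both at w0.
(One branch shown.) All branches close.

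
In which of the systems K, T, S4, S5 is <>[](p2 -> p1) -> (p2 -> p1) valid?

S5

S4-tableau for the negation ~(<>[](p2 -> p1) -> (p2 -> p1)):
1. ~(<>[](p2 -> p1) -> (p2 -> p1)), u
2. <>[](p2 -> p1), u   [~->-rule on 1]
3. ~(p2 -> p1), u   [~->-rule on 1]
4. p2, u   [~->-rule on 3]
5. ~p1, u   [~->-rule on 3]
6. [](p2 -> p1), v   [<>-rule on 2: fresh world v, uRv]
7. p2 -> p1, v   [[]-rule on 6 via vRv]
8. p1, v   [->-rule on 7 (branches; this branch)]
Accessibility: uRu, uRv, vRv
Complete open branch: countermodel on an S4-frame, so not valid in S4, nor in K, T (the same frame is also a K-frame and a T-frame).
S5-tableau for the negation ~(<>[](p2 -> p1) -> (p2 -> p1)):
1. ~(<>[](p2 -> p1) -> (p2 -> p1)), u
2. <>[](p2 -> p1), u   [~->-rule on 1]
3. ~(p2 -> p1), u   [~->-rule on 1]
4. p2, u   [~->-rule on 3]
5. ~p1, u   [~->-rule on 3]
6. [](p2 -> p1), v   [<>-rule on 2: fresh world v, uRv]
7. p2 -> p1, u   [[]-rule on 6 via vRu]
8. p2 -> p1, v   [[]-rule on 6 via vRv]
9. p1, u   [->-rule on 7 (branches; this branch)]
Accessibility: uRu, uRv, vRu, vRv
Branch closes: p1 and ~p1 both at u.
Every branch closes (one shown): valid in S5.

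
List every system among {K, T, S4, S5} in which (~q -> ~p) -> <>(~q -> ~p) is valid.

T, S4, S5

T-tableau for the negation ~((~q -> ~p) -> <>(~q -> ~p)):
1. ~((~q -> ~p) -> <>(~q -> ~p)), w0
2. ~q -> ~p, w0   [~->-rule on 1]
3. ~<>(~q -> ~p), w0   [~->-rule on 1]
4. ~(~q -> ~p), w0   [~<>-rule on 3 via w0Rw0]
5. ~q, w0   [~->-rule on 4]
6. p, w0   [~->-rule on 4]
7. ~p, w0   [->-rule on 2 (branches; this branch)]
Accessibility: w0Rw0
Branch closes: p and ~p both at w0.
Every branch closes (one shown): valid in T, hence also in S4, S5 (every theorem of T is a theorem of S4 and S5).
K-tableau for the negation ~((~q -> ~p) -> <>(~q -> ~p)):
1. ~((~q -> ~p) -> <>(~q -> ~p)), w0
2. ~q -> ~p, w0   [~->-rule on 1]
3. ~<>(~q -> ~p), w0   [~->-rule on 1]
4. ~p, w0   [->-rule on 2 (branches; this branch)]
Complete open branch: countermodel on a K-frame, so not valid in K.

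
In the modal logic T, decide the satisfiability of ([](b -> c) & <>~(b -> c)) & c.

No, unsatisfiable

1. ([](b -> c) & <>~(b -> c)) & c, w0
2. [](b -> c) & <>~(b -> c), w0
3. c, w0
4. [](b -> c), w0
5. <>~(b -> c), w0
6. b -> c, w0
7. ~(b -> c), w1
8. b, w1
9. ~c, w1
10. b -> c, w1
11. c, w1
Accessibility: w0Rw0, w0Rw1, w1Rw1
Branch closes: c and ~c both at w1.
Every branch closes; the branch above is one of them.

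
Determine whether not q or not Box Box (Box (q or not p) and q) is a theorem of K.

Tableau for the negation not (not q or not Box Box (Box (q or not p) and q)):
1. not (not q or not Box Box (Box (q or not p) and q)), 0
2. q, 0   [neg-or-rule on 1]
3. Box Box (Box (q or not p) and q), 0   [neg-or-rule on 1]
The negation has an open branch (countermodel exists).

Invalid (countermodel exists)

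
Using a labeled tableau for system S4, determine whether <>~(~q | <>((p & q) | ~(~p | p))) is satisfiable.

Satisfiable (open branch found)

1. <>~(~q | <>((p & q) | ~(~p | p))), u
2. ~(~q | <>((p & q) | ~(~p | p))), v
3. q, v
4. ~<>((p & q) | ~(~p | p)), v
5. ~((p & q) | ~(~p | p)), v
6. ~(p & q), v
7. ~p | p, v
8. ~p, v
Accessibility: uRu, uRv, vRv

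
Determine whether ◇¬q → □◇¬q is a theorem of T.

No, not valid

Tableau for the negation ¬(◇¬q → □◇¬q):
1. ¬(◇¬q → □◇¬q), u
2. ◇¬q, u
3. ¬□◇¬q, u
4. ¬q, v
5. ¬◇¬q, w
6. q, w
Accessibility: uRu, uRv, uRw, vRv, wRw
The negation has an open branch (countermodel exists).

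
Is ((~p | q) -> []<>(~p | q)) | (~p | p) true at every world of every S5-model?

Valid

Tableau for the negation ~(((~p | q) -> []<>(~p | q)) | (~p | p)):
1. ~(((~p | q) -> []<>(~p | q)) | (~p | p)), w0
2. ~((~p | q) -> []<>(~p | q)), w0
3. ~(~p | p), w0
4. ~p | q, w0
5. ~[]<>(~p | q), w0
6. p, w0
7. ~p, w0
Accessibility: w0Rw0
Branch closes: p and ~p both at w0.
Every branch of the negation's tableau closes; the branch above is one of them.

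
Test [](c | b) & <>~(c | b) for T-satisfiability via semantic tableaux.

1. [](c | b) & <>~(c | b), u
2. [](c | b), u   [&-rule on 1]
3. <>~(c | b), u   [&-rule on 1]
4. c | b, u   [[]-rule on 2 via uRu]
5. b, u   [|-rule on 4 (branches; this branch)]
6. ~(c | b), v   [<>-rule on 3: fresh world v, uRv]
7. ~c, v   [~|-rule on 6]
8. ~b, v   [~|-rule on 6]
9. c | b, v   [[]-rule on 2 via uRv]
10. b, v   [|-rule on 9 (branches; this branch)]
Accessibility: uRu, uRv, vRv
Branch closes: b and ~b both at v.
All branches of the tableau close; one closing branch shown above.

Unsatisfiable (every branch closes)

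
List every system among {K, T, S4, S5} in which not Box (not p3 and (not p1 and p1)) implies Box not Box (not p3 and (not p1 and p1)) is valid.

T-tableau for the negation not (not Box (not p3 and (not p1 and p1)) implies Box not Box (not p3 and (not p1 and p1))):
1. not (not Box (not p3 and (not p1 and p1)) implies Box not Box (not p3 and (not p1 and p1))), 0
2. not Box (not p3 and (not p1 and p1)), 0
3. not Box not Box (not p3 and (not p1 and p1)), 0
4. not (not p3 and (not p1 and p1)), 1
5. not (not p1 and p1), 1
6. not p1, 1
7. Box (not p3 and (not p1 and p1)), 2
8. not p3 and (not p1 and p1), 2
9. not p3, 2
10. not p1 and p1, 2
11. not p1, 2
12. p1, 2
Accessibility: 0R0, 0R1, 0R2, 1R1, 2R2
Branch closes: p1 and not p1 both at 2.
Every branch closes (one shown): valid in T, hence also in S4, S5 (every theorem of T is a theorem of S4 and S5).
K-tableau for the negation not (not Box (not p3 and (not p1 and p1)) implies Box not Box (not p3 and (not p1 and p1))):
1. not (not Box (not p3 and (not p1 and p1)) implies Box not Box (not p3 and (not p1 and p1))), 0
2. not Box (not p3 and (not p1 and p1)), 0
3. not Box not Box (not p3 and (not p1 and p1)), 0
4. not (not p3 and (not p1 and p1)), 1
5. not (not p1 and p1), 1
6. not p1, 1
7. Box (not p3 and (not p1 and p1)), 2
Accessibility: 0R1, 0R2
Complete open branch: countermodel on a K-frame, so not valid in K.

T, S4, S5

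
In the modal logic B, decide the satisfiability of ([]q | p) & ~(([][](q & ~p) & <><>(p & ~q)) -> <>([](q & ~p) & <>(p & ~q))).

No, unsatisfiable

1. ([]q | p) & ~(([][](q & ~p) & <><>(p & ~q)) -> <>([](q & ~p) & <>(p & ~q))), w0
2. []q | p, w0
3. ~(([][](q & ~p) & <><>(p & ~q)) -> <>([](q & ~p) & <>(p & ~q))), w0
4. [][](q & ~p) & <><>(p & ~q), w0
5. ~<>([](q & ~p) & <>(p & ~q)), w0
6. [][](q & ~p), w0
7. <><>(p & ~q), w0
8. ~([](q & ~p) & <>(p & ~q)), w0
9. [](q & ~p), w0
10. q & ~p, w0
11. q, w0
12. ~p, w0
13. []q, w0
14. ~[](q & ~p), w0
15. <>(p & ~q), w1
16. ~([](q & ~p) & <>(p & ~q)), w1
17. [](q & ~p), w1
18. q & ~p, w1
19. q, w1
20. ~p, w1
21. ~<>(p & ~q), w1
22. ~(p & ~q), w0
23. ~(p & ~q), w1
24. ~(q & ~p), w2
25. ~([](q & ~p) & <>(p & ~q)), w2
26. [](q & ~p), w2
27. q & ~p, w2
28. q, w2
29. ~p, w2
30. p, w2
Accessibility: w0Rw0, w0Rw1, w0Rw2, w1Rw0, w1Rw1, w2Rw0, w2Rw2
Branch closes: p and ~p both at w2.
(One branch shown.) All branches close.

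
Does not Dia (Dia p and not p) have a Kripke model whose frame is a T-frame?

Satisfiable (open branch found)

1. not Dia (Dia p and not p), u
2. not (Dia p and not p), u
3. p, u
Accessibility: uRu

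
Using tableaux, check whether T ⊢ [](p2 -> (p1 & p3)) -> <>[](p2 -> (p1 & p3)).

Tableau for the negation ~([](p2 -> (p1 & p3)) -> <>[](p2 -> (p1 & p3))):
1. ~([](p2 -> (p1 & p3)) -> <>[](p2 -> (p1 & p3))), w0
2. [](p2 -> (p1 & p3)), w0   [~->-rule on 1]
3. ~<>[](p2 -> (p1 & p3)), w0   [~->-rule on 1]
4. p2 -> (p1 & p3), w0   [[]-rule on 2 via w0Rw0]
5. ~[](p2 -> (p1 & p3)), w0   [~<>-rule on 3 via w0Rw0]
6. p1 & p3, w0   [->-rule on 4 (branches; this branch)]
7. p1, w0   [&-rule on 6]
8. p3, w0   [&-rule on 6]
9. ~(p2 -> (p1 & p3)), w1   [~[]-rule on 5: fresh world w1, w0Rw1]
10. p2, w1   [~->-rule on 9]
11. ~(p1 & p3), w1   [~->-rule on 9]
12. p2 -> (p1 & p3), w1   [[]-rule on 2 via w0Rw1]
13. ~[](p2 -> (p1 & p3)), w1   [~<>-rule on 3 via w0Rw1]
14. ~p3, w1   [~&-rule on 11 (branches; this branch)]
15. p1 & p3, w1   [->-rule on 12 (branches; this branch)]
16. p1, w1   [&-rule on 15]
17. p3, w1   [&-rule on 15]
Accessibility: w0Rw0, w0Rw1, w1Rw1
Branch closes: p3 and ~p3 both at w1.
Every branch of the negation's tableau closes; the branch above is one of them.

Valid in T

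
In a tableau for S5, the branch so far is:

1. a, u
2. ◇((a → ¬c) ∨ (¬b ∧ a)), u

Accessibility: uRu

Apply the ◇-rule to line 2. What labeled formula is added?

a fresh world v with uRv, and (a → ¬c) ∨ (¬b ∧ a) at v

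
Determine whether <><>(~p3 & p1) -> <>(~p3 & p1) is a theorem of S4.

Tableau for the negation ~(<><>(~p3 & p1) -> <>(~p3 & p1)):
1. ~(<><>(~p3 & p1) -> <>(~p3 & p1)), 0
2. <><>(~p3 & p1), 0   [~->-rule on 1]
3. ~<>(~p3 & p1), 0   [~->-rule on 1]
4. ~(~p3 & p1), 0   [~<>-rule on 3 via 0R0]
5. ~p1, 0   [~&-rule on 4 (branches; this branch)]
6. <>(~p3 & p1), 1   [<>-rule on 2: fresh world 1, 0R1]
7. ~(~p3 & p1), 1   [~<>-rule on 3 via 0R1]
8. ~p1, 1   [~&-rule on 7 (branches; this branch)]
9. ~p3 & p1, 2   [<>-rule on 6: fresh world 2, 1R2]
10. ~p3, 2   [&-rule on 9]
11. p1, 2   [&-rule on 9]
12. ~(~p3 & p1), 2   [~<>-rule on 3 via 0R2]
13. ~p1, 2   [~&-rule on 12 (branches; this branch)]
Accessibility: 0R0, 0R1, 0R2, 1R1, 1R2, 2R2
Branch closes: p1 and ~p1 both at 2.
Every branch of the negation's tableau closes; the branch above is one of them.

Valid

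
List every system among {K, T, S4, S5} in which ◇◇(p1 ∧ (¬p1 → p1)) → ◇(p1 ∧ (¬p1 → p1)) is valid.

S4, S5

T-tableau for the negation ¬(◇◇(p1 ∧ (¬p1 → p1)) → ◇(p1 ∧ (¬p1 → p1))):
1. ¬(◇◇(p1 ∧ (¬p1 → p1)) → ◇(p1 ∧ (¬p1 → p1))), w0
2. ◇◇(p1 ∧ (¬p1 → p1)), w0
3. ¬◇(p1 ∧ (¬p1 → p1)), w0
4. ¬(p1 ∧ (¬p1 → p1)), w0
5. ¬(¬p1 → p1), w0
6. ¬p1, w0
7. ◇(p1 ∧ (¬p1 → p1)), w1
8. ¬(p1 ∧ (¬p1 → p1)), w1
9. ¬(¬p1 → p1), w1
10. ¬p1, w1
11. p1 ∧ (¬p1 → p1), w2
12. p1, w2
13. ¬p1 → p1, w2
Accessibility: w0Rw0, w0Rw1, w1Rw1, w1Rw2, w2Rw2
Complete open branch: countermodel on a T-frame, so not valid in T, nor in K (the same frame is also a K-frame).
S4-tableau for the negation ¬(◇◇(p1 ∧ (¬p1 → p1)) → ◇(p1 ∧ (¬p1 → p1))):
1. ¬(◇◇(p1 ∧ (¬p1 → p1)) → ◇(p1 ∧ (¬p1 → p1))), w0
2. ◇◇(p1 ∧ (¬p1 → p1)), w0
3. ¬◇(p1 ∧ (¬p1 → p1)), w0
4. ¬(p1 ∧ (¬p1 → p1)), w0
5. ¬(¬p1 → p1), w0
6. ¬p1, w0
7. ◇(p1 ∧ (¬p1 → p1)), w1
8. ¬(p1 ∧ (¬p1 → p1)), w1
9. ¬(¬p1 → p1), w1
10. ¬p1, w1
11. p1 ∧ (¬p1 → p1), w2
12. p1, w2
13. ¬p1 → p1, w2
14. ¬(p1 ∧ (¬p1 → p1)), w2
15. ¬(¬p1 → p1), w2
16. ¬p1, w2
Accessibility: w0Rw0, w0Rw1, w0Rw2, w1Rw1, w1Rw2, w2Rw2
Branch closes: p1 and ¬p1 both at w2.
Every branch closes (one shown): valid in S4, hence also in S5 (every theorem of S4 is a theorem of S5).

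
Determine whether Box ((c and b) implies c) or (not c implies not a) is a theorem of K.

Tableau for the negation not (Box ((c and b) implies c) or (not c implies not a)):
1. not (Box ((c and b) implies c) or (not c implies not a)), u
2. not Box ((c and b) implies c), u
3. not (not c implies not a), u
4. not c, u
5. a, u
6. not ((c and b) implies c), v
7. c and b, v
8. not c, v
9. c, v
10. b, v
Accessibility: uRv
Branch closes: c and not c both at v.
All branches of the negation close; one closing branch shown above.

Valid in K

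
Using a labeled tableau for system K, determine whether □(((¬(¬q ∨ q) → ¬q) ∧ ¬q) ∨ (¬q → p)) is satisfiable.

Satisfiable (open branch found)

1. □(((¬(¬q ∨ q) → ¬q) ∧ ¬q) ∨ (¬q → p)), w0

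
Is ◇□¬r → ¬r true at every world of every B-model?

Tableau for the negation ¬(◇□¬r → ¬r):
1. ¬(◇□¬r → ¬r), 0
2. ◇□¬r, 0
3. r, 0
4. □¬r, 1
5. ¬r, 0
Accessibility: 0R0, 0R1, 1R0, 1R1
Branch closes: r and ¬r both at 0.
Every branch of the negation's tableau closes; the branch above is one of them.

Yes, valid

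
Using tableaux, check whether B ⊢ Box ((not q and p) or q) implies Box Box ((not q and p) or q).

Not valid

Tableau for the negation not (Box ((not q and p) or q) implies Box Box ((not q and p) or q)):
1. not (Box ((not q and p) or q) implies Box Box ((not q and p) or q)), 0
2. Box ((not q and p) or q), 0
3. not Box Box ((not q and p) or q), 0
4. (not q and p) or q, 0
5. q, 0
6. not Box ((not q and p) or q), 1
7. (not q and p) or q, 1
8. q, 1
9. not ((not q and p) or q), 2
10. not (not q and p), 2
11. not q, 2
12. not p, 2
Accessibility: 0R0, 0R1, 1R0, 1R1, 1R2, 2R1, 2R2
The negation has an open branch (countermodel exists).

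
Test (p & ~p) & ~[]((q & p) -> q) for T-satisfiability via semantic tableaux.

Unsatisfiable

1. (p & ~p) & ~[]((q & p) -> q), w0
2. p & ~p, w0
3. ~[]((q & p) -> q), w0
4. p, w0
5. ~p, w0
Accessibility: w0Rw0
Branch closes: p and ~p both at w0.
Every branch closes; the branch above is one of them.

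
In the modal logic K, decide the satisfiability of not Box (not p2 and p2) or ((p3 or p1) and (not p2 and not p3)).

Yes, satisfiable

1. not Box (not p2 and p2) or ((p3 or p1) and (not p2 and not p3)), u
2. (p3 or p1) and (not p2 and not p3), u
3. p3 or p1, u
4. not p2 and not p3, u
5. not p2, u
6. not p3, u
7. p1, u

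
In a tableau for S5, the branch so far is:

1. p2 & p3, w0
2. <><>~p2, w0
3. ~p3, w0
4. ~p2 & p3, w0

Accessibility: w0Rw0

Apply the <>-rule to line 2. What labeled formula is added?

a fresh world w1 with w0Rw1, and <>~p2 at w1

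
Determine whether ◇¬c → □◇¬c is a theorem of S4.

Tableau for the negation ¬(◇¬c → □◇¬c):
1. ¬(◇¬c → □◇¬c), 0
2. ◇¬c, 0
3. ¬□◇¬c, 0
4. ¬c, 1
5. ¬◇¬c, 2
6. c, 2
Accessibility: 0R0, 0R1, 0R2, 1R1, 2R2
The negation has an open branch (countermodel exists).

Invalid (countermodel exists)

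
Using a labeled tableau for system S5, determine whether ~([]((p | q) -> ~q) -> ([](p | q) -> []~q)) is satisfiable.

Unsatisfiable

1. ~([]((p | q) -> ~q) -> ([](p | q) -> []~q)), u
2. []((p | q) -> ~q), u
3. ~([](p | q) -> []~q), u
4. [](p | q), u
5. ~[]~q, u
6. (p | q) -> ~q, u
7. p | q, u
8. ~q, u
9. p, u
10. q, v
11. (p | q) -> ~q, v
12. p | q, v
13. ~(p | q), v
14. ~p, v
15. ~q, v
Accessibility: uRu, uRv, vRu, vRv
Branch closes: q and ~q both at v.
All branches of the tableau close; one closing branch shown above.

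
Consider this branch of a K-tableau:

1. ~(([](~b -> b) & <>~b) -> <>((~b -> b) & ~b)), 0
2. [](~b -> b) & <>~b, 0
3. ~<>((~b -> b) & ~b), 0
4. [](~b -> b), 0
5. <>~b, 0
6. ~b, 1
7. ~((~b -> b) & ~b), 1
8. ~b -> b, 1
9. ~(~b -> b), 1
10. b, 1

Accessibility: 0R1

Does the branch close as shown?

Closed

Both b and ~b appear at 1.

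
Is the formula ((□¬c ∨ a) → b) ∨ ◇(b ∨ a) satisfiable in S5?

Satisfiable

1. ((□¬c ∨ a) → b) ∨ ◇(b ∨ a), w0
2. ◇(b ∨ a), w0   [∨-rule on 1 (branches; this branch)]
3. b ∨ a, w1   [◇-rule on 2: fresh world w1, w0Rw1]
4. a, w1   [∨-rule on 3 (branches; this branch)]
Accessibility: w0Rw0, w0Rw1, w1Rw0, w1Rw1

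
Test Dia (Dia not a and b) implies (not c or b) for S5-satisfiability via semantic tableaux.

Satisfiable (open branch found)

1. Dia (Dia not a and b) implies (not c or b), w0
2. not c or b, w0
3. b, w0
Accessibility: w0Rw0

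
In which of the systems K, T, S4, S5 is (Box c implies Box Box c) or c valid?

T, S4, S5

T-tableau for the negation not ((Box c implies Box Box c) or c):
1. not ((Box c implies Box Box c) or c), w0
2. not (Box c implies Box Box c), w0
3. not c, w0
4. Box c, w0
5. not Box Box c, w0
6. c, w0
Accessibility: w0Rw0
Branch closes: c and not c both at w0.
Every branch closes (one shown): valid in T, hence also in S4, S5 (every theorem of T is a theorem of S4 and S5).
K-tableau for the negation not ((Box c implies Box Box c) or c):
1. not ((Box c implies Box Box c) or c), w0
2. not (Box c implies Box Box c), w0
3. not c, w0
4. Box c, w0
5. not Box Box c, w0
6. not Box c, w1
7. c, w1
8. not c, w2
Accessibility: w0Rw1, w1Rw2
Complete open branch: countermodel on a K-frame, so not valid in K.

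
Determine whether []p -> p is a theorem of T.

Tableau for the negation ~([]p -> p):
1. ~([]p -> p), u
2. []p, u
3. ~p, u
4. p, u
Accessibility: uRu
Branch closes: p and ~p both at u.
Every branch of the negation's tableau closes; the branch above is one of them.

Yes, valid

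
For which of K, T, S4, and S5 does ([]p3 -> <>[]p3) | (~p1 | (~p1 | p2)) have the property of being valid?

T, S4, S5

K-tableau for the negation ~(([]p3 -> <>[]p3) | (~p1 | (~p1 | p2))):
1. ~(([]p3 -> <>[]p3) | (~p1 | (~p1 | p2))), u
2. ~([]p3 -> <>[]p3), u   [~|-rule on 1]
3. ~(~p1 | (~p1 | p2)), u   [~|-rule on 1]
4. []p3, u   [~->-rule on 2]
5. ~<>[]p3, u   [~->-rule on 2]
6. p1, u   [~|-rule on 3]
7. ~(~p1 | p2), u   [~|-rule on 3]
8. ~p2, u   [~|-rule on 7]
Complete open branch: countermodel on a K-frame, so not valid in K.
T-tableau for the negation ~(([]p3 -> <>[]p3) | (~p1 | (~p1 | p2))):
1. ~(([]p3 -> <>[]p3) | (~p1 | (~p1 | p2))), u
2. ~([]p3 -> <>[]p3), u   [~|-rule on 1]
3. ~(~p1 | (~p1 | p2)), u   [~|-rule on 1]
4. []p3, u   [~->-rule on 2]
5. ~<>[]p3, u   [~->-rule on 2]
6. p1, u   [~|-rule on 3]
7. ~(~p1 | p2), u   [~|-rule on 3]
8. ~p2, u   [~|-rule on 7]
9. p3, u   [[]-rule on 4 via uRu]
10. ~[]p3, u   [~<>-rule on 5 via uRu]
11. ~p3, v   [~[]-rule on 10: fresh world v, uRv]
12. p3, v   [[]-rule on 4 via uRv]
Accessibility: uRu, uRv, vRv
Branch closes: p3 and ~p3 both at v.
Every branch closes (one shown): valid in T, hence also in S4, S5 (every theorem of T is a theorem of S4 and S5).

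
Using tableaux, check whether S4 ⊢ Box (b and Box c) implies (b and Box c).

Tableau for the negation not (Box (b and Box c) implies (b and Box c)):
1. not (Box (b and Box c) implies (b and Box c)), u
2. Box (b and Box c), u
3. not (b and Box c), u
4. b and Box c, u
5. b, u
6. Box c, u
7. c, u
8. not Box c, u
9. not c, v
10. b and Box c, v
11. b, v
12. Box c, v
13. c, v
Accessibility: uRu, uRv, vRv
Branch closes: c and not c both at v.
All branches of the negation close; one closing branch shown above.

Yes, valid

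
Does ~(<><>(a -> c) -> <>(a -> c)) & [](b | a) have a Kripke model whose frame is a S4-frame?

1. ~(<><>(a -> c) -> <>(a -> c)) & [](b | a), w0
2. ~(<><>(a -> c) -> <>(a -> c)), w0
3. [](b | a), w0
4. <><>(a -> c), w0
5. ~<>(a -> c), w0
6. b | a, w0
7. ~(a -> c), w0
8. a, w0
9. ~c, w0
10. <>(a -> c), w1
11. b | a, w1
12. ~(a -> c), w1
13. a, w1
14. ~c, w1
15. a -> c, w2
16. b | a, w2
17. ~(a -> c), w2
18. a, w2
19. ~c, w2
20. c, w2
Accessibility: w0Rw0, w0Rw1, w0Rw2, w1Rw1, w1Rw2, w2Rw2
Branch closes: c and ~c both at w2.
Every branch closes; the branch above is one of them.

Unsatisfiable (every branch closes)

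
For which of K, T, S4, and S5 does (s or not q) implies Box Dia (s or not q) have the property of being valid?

S5

S5-tableau for the negation not ((s or not q) implies Box Dia (s or not q)):
1. not ((s or not q) implies Box Dia (s or not q)), w0
2. s or not q, w0
3. not Box Dia (s or not q), w0
4. not q, w0
5. not Dia (s or not q), w1
6. not (s or not q), w0
7. not s, w0
8. q, w0
Accessibility: w0Rw0, w0Rw1, w1Rw0, w1Rw1
Branch closes: q and not q both at w0.
Every branch closes (one shown): valid in S5.
S4-tableau for the negation not ((s or not q) implies Box Dia (s or not q)):
1. not ((s or not q) implies Box Dia (s or not q)), w0
2. s or not q, w0
3. not Box Dia (s or not q), w0
4. not q, w0
5. not Dia (s or not q), w1
6. not (s or not q), w1
7. not s, w1
8. q, w1
Accessibility: w0Rw0, w0Rw1, w1Rw1
Complete open branch: countermodel on an S4-frame, so not valid in S4, nor in K, T (the same frame is also a K-frame and a T-frame).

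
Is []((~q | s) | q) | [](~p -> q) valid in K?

Tableau for the negation ~([]((~q | s) | q) | [](~p -> q)):
1. ~([]((~q | s) | q) | [](~p -> q)), 0
2. ~[]((~q | s) | q), 0
3. ~[](~p -> q), 0
4. ~((~q | s) | q), 1
5. ~(~q | s), 1
6. ~q, 1
7. q, 1
8. ~s, 1
Accessibility: 0R1
Branch closes: q and ~q both at 1.
All branches of the negation close; one closing branch shown above.

Valid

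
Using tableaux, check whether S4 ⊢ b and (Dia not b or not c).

Not valid

Tableau for the negation not (b and (Dia not b or not c)):
1. not (b and (Dia not b or not c)), w0
2. not (Dia not b or not c), w0
3. not Dia not b, w0
4. c, w0
5. b, w0
Accessibility: w0Rw0
The negation has an open branch (countermodel exists).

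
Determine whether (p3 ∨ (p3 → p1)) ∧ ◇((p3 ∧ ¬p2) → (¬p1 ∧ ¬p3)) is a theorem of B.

Tableau for the negation ¬((p3 ∨ (p3 → p1)) ∧ ◇((p3 ∧ ¬p2) → (¬p1 ∧ ¬p3))):
1. ¬((p3 ∨ (p3 → p1)) ∧ ◇((p3 ∧ ¬p2) → (¬p1 ∧ ¬p3))), 0
2. ¬◇((p3 ∧ ¬p2) → (¬p1 ∧ ¬p3)), 0
3. ¬((p3 ∧ ¬p2) → (¬p1 ∧ ¬p3)), 0
4. p3 ∧ ¬p2, 0
5. ¬(¬p1 ∧ ¬p3), 0
6. p3, 0
7. ¬p2, 0
Accessibility: 0R0
The negation has an open branch (countermodel exists).

Invalid (countermodel exists)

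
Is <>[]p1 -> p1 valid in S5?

Tableau for the negation ~(<>[]p1 -> p1):
1. ~(<>[]p1 -> p1), u
2. <>[]p1, u
3. ~p1, u
4. []p1, v
5. p1, u
Accessibility: uRu, uRv, vRu, vRv
Branch closes: p1 and ~p1 both at u.
All branches of the negation close; one closing branch shown above.

Valid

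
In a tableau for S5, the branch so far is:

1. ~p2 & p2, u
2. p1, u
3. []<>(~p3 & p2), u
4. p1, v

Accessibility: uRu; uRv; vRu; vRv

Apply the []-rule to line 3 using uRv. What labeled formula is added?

<>(~p3 & p2), v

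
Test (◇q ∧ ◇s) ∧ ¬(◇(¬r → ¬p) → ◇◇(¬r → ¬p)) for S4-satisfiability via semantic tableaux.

Unsatisfiable

1. (◇q ∧ ◇s) ∧ ¬(◇(¬r → ¬p) → ◇◇(¬r → ¬p)), 0
2. ◇q ∧ ◇s, 0
3. ¬(◇(¬r → ¬p) → ◇◇(¬r → ¬p)), 0
4. ◇q, 0
5. ◇s, 0
6. ◇(¬r → ¬p), 0
7. ¬◇◇(¬r → ¬p), 0
8. ¬◇(¬r → ¬p), 0
9. ¬(¬r → ¬p), 0
10. ¬r, 0
11. p, 0
12. q, 1
13. ¬◇(¬r → ¬p), 1
14. ¬(¬r → ¬p), 1
15. ¬r, 1
16. p, 1
17. s, 2
18. ¬◇(¬r → ¬p), 2
19. ¬(¬r → ¬p), 2
20. ¬r, 2
21. p, 2
22. ¬r → ¬p, 3
23. ¬◇(¬r → ¬p), 3
24. ¬(¬r → ¬p), 3
25. ¬r, 3
26. p, 3
27. ¬p, 3
Accessibility: 0R0, 0R1, 0R2, 0R3, 1R1, 2R2, 3R3
Branch closes: p and ¬p both at 3.
(One branch shown.) All branches close.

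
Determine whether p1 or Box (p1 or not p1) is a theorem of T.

Tableau for the negation not (p1 or Box (p1 or not p1)):
1. not (p1 or Box (p1 or not p1)), w0
2. not p1, w0
3. not Box (p1 or not p1), w0
4. not (p1 or not p1), w1
5. not p1, w1
6. p1, w1
Accessibility: w0Rw0, w0Rw1, w1Rw1
Branch closes: p1 and not p1 both at w1.
All branches of the negation close; one closing branch shown above.

Valid in T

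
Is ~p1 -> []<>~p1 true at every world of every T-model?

Not valid

Tableau for the negation ~(~p1 -> []<>~p1):
1. ~(~p1 -> []<>~p1), u
2. ~p1, u
3. ~[]<>~p1, u
4. ~<>~p1, v
5. p1, v
Accessibility: uRu, uRv, vRv
The negation has an open branch (countermodel exists).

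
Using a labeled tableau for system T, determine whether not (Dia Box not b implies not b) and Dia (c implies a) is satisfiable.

1. not (Dia Box not b implies not b) and Dia (c implies a), w0
2. not (Dia Box not b implies not b), w0
3. Dia (c implies a), w0
4. Dia Box not b, w0
5. b, w0
6. c implies a, w1
7. a, w1
8. Box not b, w2
9. not b, w2
Accessibility: w0Rw0, w0Rw1, w0Rw2, w1Rw1, w2Rw2

Yes, satisfiable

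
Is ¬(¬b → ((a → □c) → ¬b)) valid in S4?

Tableau for the negation ¬b → ((a → □c) → ¬b):
1. ¬b → ((a → □c) → ¬b), u
2. (a → □c) → ¬b, u   [→-rule on 1 (branches; this branch)]
3. ¬b, u   [→-rule on 2 (branches; this branch)]
Accessibility: uRu
The negation has an open branch (countermodel exists).

No, not valid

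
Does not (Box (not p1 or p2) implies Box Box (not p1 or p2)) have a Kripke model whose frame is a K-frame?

Yes, satisfiable

1. not (Box (not p1 or p2) implies Box Box (not p1 or p2)), 0
2. Box (not p1 or p2), 0
3. not Box Box (not p1 or p2), 0
4. not Box (not p1 or p2), 1
5. not p1 or p2, 1
6. p2, 1
7. not (not p1 or p2), 2
8. p1, 2
9. not p2, 2
Accessibility: 0R1, 1R2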